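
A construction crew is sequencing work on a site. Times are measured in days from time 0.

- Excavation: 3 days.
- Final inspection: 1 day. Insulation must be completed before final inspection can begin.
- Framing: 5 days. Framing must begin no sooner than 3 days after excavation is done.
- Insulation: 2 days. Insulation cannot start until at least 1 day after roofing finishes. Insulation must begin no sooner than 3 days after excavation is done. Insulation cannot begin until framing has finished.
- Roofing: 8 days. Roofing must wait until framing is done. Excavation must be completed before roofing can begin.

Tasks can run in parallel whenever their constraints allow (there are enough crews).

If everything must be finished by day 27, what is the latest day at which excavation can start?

4

Nothing follows final inspection; the deadline of day 27 is its only limit. It must start by 27 − 1 = day 26.
Insulation must finish before final inspection (must start by day 26). With a 2-day duration, insulation must start by 26 − 2 = day 24.
Roofing has to be done before insulation (must start by day 24, minus 1-day gap → day 23). That means finishing by day 23, i.e. starting by 23 − 8 = day 15.
Framing has several dependents: roofing (must start by day 15); insulation (must start by day 24). The earliest of those limits is day 15, so framing must start by 15 − 5 = day 10.
Excavation feeds framing (must start by day 10, minus 3-day gap → day 7); roofing (must start by day 15); insulation (must start by day 24, minus 3-day gap → day 21). Taking the minimum, excavation must finish by day 7 and start by 7 − 3 = day 4.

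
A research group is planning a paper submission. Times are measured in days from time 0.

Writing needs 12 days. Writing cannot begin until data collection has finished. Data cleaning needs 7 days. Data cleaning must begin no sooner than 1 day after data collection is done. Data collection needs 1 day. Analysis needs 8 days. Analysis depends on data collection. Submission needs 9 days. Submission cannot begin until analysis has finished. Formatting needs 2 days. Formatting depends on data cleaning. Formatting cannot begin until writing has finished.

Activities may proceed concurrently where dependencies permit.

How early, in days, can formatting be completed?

15

Nothing blocks data collection, so it runs from day 0 to day 1.
Writing waits on data collection (finishes day 1), so it starts at day 1 and finishes at 1 + 12 = day 13.
Data cleaning cannot begin until data collection (finishes day 1, plus 1-day gap → day 2). It runs from day 2 to 2 + 7 = day 9.
Formatting has to wait for data cleaning (finishes day 9); writing (finishes day 13). The latest of these is day 13, so formatting runs day 13 to 13 + 2 = day 15.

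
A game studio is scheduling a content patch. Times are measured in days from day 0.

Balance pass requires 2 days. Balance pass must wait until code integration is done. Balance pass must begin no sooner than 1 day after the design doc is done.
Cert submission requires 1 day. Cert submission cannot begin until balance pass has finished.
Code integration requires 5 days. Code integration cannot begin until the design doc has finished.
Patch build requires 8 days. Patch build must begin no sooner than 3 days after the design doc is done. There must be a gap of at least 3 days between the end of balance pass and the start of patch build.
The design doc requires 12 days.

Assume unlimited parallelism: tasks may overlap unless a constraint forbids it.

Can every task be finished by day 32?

Nothing blocks the design doc, so it runs from day 0 to day 12.
After the design doc (finishes day 12), code integration can start at day 12 and finishes at day 17.
For balance pass: code integration (finishes day 17); the design doc (finishes day 12, plus 1-day gap → day 13). Taking the maximum gives a start of day 17, and it finishes at 17 + 2 = day 19.
Patch build has to wait for the design doc (finishes day 12, plus 3-day gap → day 15); balance pass (finishes day 19, plus 3-day gap → day 22). The latest of these is day 22, so patch build runs day 22 to 22 + 8 = day 30.
Cert submission waits on balance pass (finishes day 19), so it starts at day 19 and finishes at 19 + 1 = day 20.
Every task is finished by day 30, which is no later than the deadline of 32, so the schedule is feasible.

Yes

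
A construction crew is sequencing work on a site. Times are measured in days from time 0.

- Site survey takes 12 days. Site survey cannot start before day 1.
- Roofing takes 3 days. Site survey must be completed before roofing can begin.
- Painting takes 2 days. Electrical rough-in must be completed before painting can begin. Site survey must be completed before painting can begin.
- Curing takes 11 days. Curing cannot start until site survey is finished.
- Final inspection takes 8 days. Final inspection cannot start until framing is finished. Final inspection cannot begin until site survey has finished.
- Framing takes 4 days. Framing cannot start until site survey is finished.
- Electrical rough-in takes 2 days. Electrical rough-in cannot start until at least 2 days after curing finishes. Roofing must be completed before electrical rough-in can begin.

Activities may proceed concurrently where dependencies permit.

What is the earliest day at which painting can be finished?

30

Site survey cannot begin until its own release at day 1. It runs from day 1 to 1 + 12 = day 13.
After site survey (finishes day 13), roofing can start at day 13 and finishes at day 16.
Curing cannot begin until site survey (finishes day 13). It runs from day 13 to 13 + 11 = day 24.
For electrical rough-in: curing (finishes day 24, plus 2-day gap → day 26); roofing (finishes day 16). Taking the maximum gives a start of day 26, and it finishes at 26 + 2 = day 28.
For painting: electrical rough-in (finishes day 28); site survey (finishes day 13). Taking the maximum gives a start of day 28, and it finishes at 28 + 2 = day 30.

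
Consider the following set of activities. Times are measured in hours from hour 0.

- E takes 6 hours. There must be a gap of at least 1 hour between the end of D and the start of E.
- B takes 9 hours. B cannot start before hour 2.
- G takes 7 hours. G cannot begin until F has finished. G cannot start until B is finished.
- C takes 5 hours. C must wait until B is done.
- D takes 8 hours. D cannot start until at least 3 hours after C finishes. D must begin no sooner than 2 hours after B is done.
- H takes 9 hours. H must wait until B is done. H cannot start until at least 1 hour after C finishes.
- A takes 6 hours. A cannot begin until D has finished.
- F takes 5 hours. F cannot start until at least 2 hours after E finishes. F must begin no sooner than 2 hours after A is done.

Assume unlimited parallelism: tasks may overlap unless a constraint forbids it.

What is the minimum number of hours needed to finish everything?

B cannot begin until its own release at hour 2. It runs from hour 2 to 2 + 9 = hour 11.
C cannot begin until B (finishes hour 11). It runs from hour 11 to 11 + 5 = hour 16.
H has to wait for B (finishes hour 11); C (finishes hour 16, plus 1-hour gap → hour 17). The latest of these is hour 17, so H runs hour 17 to 17 + 9 = hour 26.
For D: C (finishes hour 16, plus 3-hour gap → hour 19); B (finishes hour 11, plus 2-hour gap → hour 13). Taking the maximum gives a start of hour 19, and it finishes at 19 + 8 = hour 27.
E cannot begin until D (finishes hour 27, plus 1-hour gap → hour 28). It runs from hour 28 to 28 + 6 = hour 34.
After D (finishes hour 27), A can start at hour 27 and finishes at hour 33.
F has to wait for E (finishes hour 34, plus 2-hour gap → hour 36); A (finishes hour 33, plus 2-hour gap → hour 35). The latest of these is hour 36, so F runs hour 36 to 36 + 5 = hour 41.
G has to wait for F (finishes hour 41); B (finishes hour 11). The latest of these is hour 41, so G runs hour 41 to 41 + 7 = hour 48.
All tasks are finished once the last one completes. Finish times: A at 33, B at 11, C at 16, D at 27, E at 34, F at 41, G at 48, H at 26. The latest is hour 48.

48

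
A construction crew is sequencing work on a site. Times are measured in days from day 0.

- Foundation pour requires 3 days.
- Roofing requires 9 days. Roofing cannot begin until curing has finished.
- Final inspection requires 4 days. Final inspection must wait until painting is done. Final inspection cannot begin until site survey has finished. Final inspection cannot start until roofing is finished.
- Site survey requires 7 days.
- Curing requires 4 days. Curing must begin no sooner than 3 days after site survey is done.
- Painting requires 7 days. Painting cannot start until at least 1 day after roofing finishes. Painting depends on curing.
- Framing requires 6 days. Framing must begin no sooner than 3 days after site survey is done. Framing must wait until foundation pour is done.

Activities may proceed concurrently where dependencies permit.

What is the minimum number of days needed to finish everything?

35

Foundation pour has no prerequisites, so it starts at day 0 and finishes at day 3.
Site survey can start immediately at day 0; it finishes at day 7.
Framing cannot start until site survey (finishes day 7, plus 3-day gap → day 10); foundation pour (finishes day 3). The controlling bound is day 10, so framing finishes at 10 + 6 = day 16.
After site survey (finishes day 7, plus 3-day gap → day 10), curing can start at day 10 and finishes at day 14.
Roofing waits on curing (finishes day 14), so it starts at day 14 and finishes at 14 + 9 = day 23.
For painting: roofing (finishes day 23, plus 1-day gap → day 24); curing (finishes day 14). Taking the maximum gives a start of day 24, and it finishes at 24 + 7 = day 31.
Final inspection has to wait for painting (finishes day 31); site survey (finishes day 7); roofing (finishes day 23). The latest of these is day 31, so final inspection runs day 31 to 31 + 4 = day 35.
All tasks are finished once the last one completes. Finish times: Site survey at 7, Foundation pour at 3, Curing at 14, Framing at 16, Roofing at 23, Painting at 31, Final inspection at 35. The latest is day 35.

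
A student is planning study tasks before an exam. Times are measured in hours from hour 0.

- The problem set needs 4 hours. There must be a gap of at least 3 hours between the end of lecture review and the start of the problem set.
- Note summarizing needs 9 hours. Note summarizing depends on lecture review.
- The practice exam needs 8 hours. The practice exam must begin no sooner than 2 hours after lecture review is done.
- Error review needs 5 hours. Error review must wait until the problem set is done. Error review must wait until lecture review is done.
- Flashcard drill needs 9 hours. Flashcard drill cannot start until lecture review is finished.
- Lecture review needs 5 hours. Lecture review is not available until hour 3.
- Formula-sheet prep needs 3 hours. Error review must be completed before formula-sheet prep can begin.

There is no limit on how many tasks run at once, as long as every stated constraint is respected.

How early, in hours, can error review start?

After its own release at hour 3, lecture review can start at hour 3 and finishes at hour 8.
The problem set waits on lecture review (finishes hour 8, plus 3-hour gap → hour 11), so it starts at hour 11 and finishes at 11 + 4 = hour 15.
Error review waits on the problem set (finishes hour 15); lecture review (finishes hour 8). The latest of these is hour 15, which is the earliest error review can start.

15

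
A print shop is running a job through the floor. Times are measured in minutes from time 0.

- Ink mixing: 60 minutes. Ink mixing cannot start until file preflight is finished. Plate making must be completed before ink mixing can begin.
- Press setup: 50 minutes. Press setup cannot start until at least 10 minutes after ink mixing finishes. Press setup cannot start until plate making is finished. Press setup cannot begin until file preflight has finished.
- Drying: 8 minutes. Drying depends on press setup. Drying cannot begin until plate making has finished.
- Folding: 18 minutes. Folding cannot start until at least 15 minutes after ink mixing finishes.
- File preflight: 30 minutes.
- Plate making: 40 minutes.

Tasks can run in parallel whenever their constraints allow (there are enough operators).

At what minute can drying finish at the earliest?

Plate making can start immediately at minute 0; it finishes at minute 40.
Nothing blocks file preflight, so it runs from minute 0 to minute 30.
Ink mixing has to wait for file preflight (finishes minute 30); plate making (finishes minute 40). The latest of these is minute 40, so ink mixing runs minute 40 to 40 + 60 = minute 100.
Press setup has to wait for ink mixing (finishes minute 100, plus 10-minute gap → minute 110); plate making (finishes minute 40); file preflight (finishes minute 30). The latest of these is minute 110, so press setup runs minute 110 to 110 + 50 = minute 160.
For drying: press setup (finishes minute 160); plate making (finishes minute 40). Taking the maximum gives a start of minute 160, and it finishes at 160 + 8 = minute 168.

168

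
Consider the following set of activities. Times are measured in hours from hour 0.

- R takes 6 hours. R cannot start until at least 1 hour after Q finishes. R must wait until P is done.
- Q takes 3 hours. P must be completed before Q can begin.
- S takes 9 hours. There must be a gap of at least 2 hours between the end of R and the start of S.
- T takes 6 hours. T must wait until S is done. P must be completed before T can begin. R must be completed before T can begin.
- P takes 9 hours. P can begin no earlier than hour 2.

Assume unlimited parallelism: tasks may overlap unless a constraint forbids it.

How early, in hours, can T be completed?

After its own release at hour 2, P can start at hour 2 and finishes at hour 11.
Q waits on P (finishes hour 11), so it starts at hour 11 and finishes at 11 + 3 = hour 14.
R has to wait for Q (finishes hour 14, plus 1-hour gap → hour 15); P (finishes hour 11). The latest of these is hour 15, so R runs hour 15 to 15 + 6 = hour 21.
S cannot begin until R (finishes hour 21, plus 2-hour gap → hour 23). It runs from hour 23 to 23 + 9 = hour 32.
For T: S (finishes hour 32); P (finishes hour 11); R (finishes hour 21). Taking the maximum gives a start of hour 32, and it finishes at 32 + 6 = hour 38.

38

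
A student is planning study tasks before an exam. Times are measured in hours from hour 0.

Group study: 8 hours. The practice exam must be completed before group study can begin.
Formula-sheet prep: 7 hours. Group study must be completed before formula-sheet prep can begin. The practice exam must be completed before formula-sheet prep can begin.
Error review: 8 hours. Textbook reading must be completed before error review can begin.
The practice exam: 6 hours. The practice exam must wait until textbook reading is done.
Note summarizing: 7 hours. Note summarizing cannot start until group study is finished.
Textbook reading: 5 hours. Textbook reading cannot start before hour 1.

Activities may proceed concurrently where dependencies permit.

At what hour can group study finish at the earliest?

After its own release at hour 1, textbook reading can start at hour 1 and finishes at hour 6.
The practice exam cannot begin until textbook reading (finishes hour 6). It runs from hour 6 to 6 + 6 = hour 12.
After the practice exam (finishes hour 12), group study can start at hour 12 and finishes at hour 20.

20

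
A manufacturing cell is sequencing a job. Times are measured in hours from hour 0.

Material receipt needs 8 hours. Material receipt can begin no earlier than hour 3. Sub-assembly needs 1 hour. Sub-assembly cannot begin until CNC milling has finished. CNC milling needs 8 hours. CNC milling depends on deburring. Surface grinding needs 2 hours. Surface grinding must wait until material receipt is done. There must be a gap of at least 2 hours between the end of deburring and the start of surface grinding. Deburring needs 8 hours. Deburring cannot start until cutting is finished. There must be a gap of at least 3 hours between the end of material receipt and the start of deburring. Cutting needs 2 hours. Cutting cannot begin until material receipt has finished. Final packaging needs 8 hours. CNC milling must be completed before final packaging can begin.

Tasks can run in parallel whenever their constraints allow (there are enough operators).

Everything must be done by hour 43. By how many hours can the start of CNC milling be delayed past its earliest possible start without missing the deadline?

5

Material receipt waits on its own release at hour 3, so it starts at hour 3 and finishes at 3 + 8 = hour 11.
Cutting cannot begin until material receipt (finishes hour 11). It runs from hour 11 to 11 + 2 = hour 13.
Deburring needs all of cutting (finishes hour 13); material receipt (finishes hour 11, plus 3-hour gap → hour 14). That puts its earliest start at hour 14; it finishes at 14 + 8 = hour 22.
CNC milling cannot begin until deburring (finishes hour 22). It runs from hour 22 to 22 + 8 = hour 30.

Working backward from the deadline:
Sub-assembly must finish by hour 43; it takes 1 hour, so it must start by 43 − 1 = hour 42.
Final packaging must finish by hour 43; it takes 8 hours, so it must start by 43 − 8 = hour 35.
CNC milling has several dependents: sub-assembly (must start by hour 42); final packaging (must start by hour 35). The earliest of those limits is hour 35, so CNC milling must start by 35 − 8 = hour 27.
So CNC milling can start as early as hour 22 and as late as hour 27, giving 27 − 22 = 5 hours of slack.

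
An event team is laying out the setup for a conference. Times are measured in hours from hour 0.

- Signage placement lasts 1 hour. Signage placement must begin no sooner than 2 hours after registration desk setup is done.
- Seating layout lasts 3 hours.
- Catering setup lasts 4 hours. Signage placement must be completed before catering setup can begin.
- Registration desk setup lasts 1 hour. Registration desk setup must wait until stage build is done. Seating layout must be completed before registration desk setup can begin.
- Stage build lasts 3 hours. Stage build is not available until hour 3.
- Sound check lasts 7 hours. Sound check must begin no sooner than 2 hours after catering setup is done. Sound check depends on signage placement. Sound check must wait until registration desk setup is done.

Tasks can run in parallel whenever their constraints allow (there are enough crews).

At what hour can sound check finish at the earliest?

Seating layout can start immediately at hour 0; it finishes at hour 3.
Stage build cannot begin until its own release at hour 3. It runs from hour 3 to 3 + 3 = hour 6.
For registration desk setup: stage build (finishes hour 6); seating layout (finishes hour 3). Taking the maximum gives a start of hour 6, and it finishes at 6 + 1 = hour 7.
Signage placement cannot begin until registration desk setup (finishes hour 7, plus 2-hour gap → hour 9). It runs from hour 9 to 9 + 1 = hour 10.
After signage placement (finishes hour 10), catering setup can start at hour 10 and finishes at hour 14.
Sound check has to wait for catering setup (finishes hour 14, plus 2-hour gap → hour 16); signage placement (finishes hour 10); registration desk setup (finishes hour 7). The latest of these is hour 16, so sound check runs hour 16 to 16 + 7 = hour 23.

23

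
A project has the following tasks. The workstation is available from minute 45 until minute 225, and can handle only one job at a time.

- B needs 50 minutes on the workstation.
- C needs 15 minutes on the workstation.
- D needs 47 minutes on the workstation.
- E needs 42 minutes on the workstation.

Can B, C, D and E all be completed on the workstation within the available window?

Yes

The workstation window is 225 − 45 = 180 minutes.
Running back to back, the jobs need 50 + 15 + 47 + 42 = 154 minutes on the workstation.
Since 154 ≤ 180, they fit within the window.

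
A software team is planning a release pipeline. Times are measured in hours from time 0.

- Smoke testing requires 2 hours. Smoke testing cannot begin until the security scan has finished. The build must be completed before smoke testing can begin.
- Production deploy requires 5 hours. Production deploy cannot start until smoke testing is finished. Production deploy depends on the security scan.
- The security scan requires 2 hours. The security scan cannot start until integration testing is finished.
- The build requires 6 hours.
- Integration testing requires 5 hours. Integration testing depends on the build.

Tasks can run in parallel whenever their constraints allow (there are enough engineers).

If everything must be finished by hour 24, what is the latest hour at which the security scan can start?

15

Production deploy has no dependents, so it just needs to finish by hour 24. Starting by 24 − 5 = hour 19 achieves that.
Since production deploy (must start by hour 19) depends on it, smoke testing must finish by hour 19. Backing off its 2-hour duration gives a latest start of hour 17.
The security scan must finish in time for smoke testing (must start by hour 17); production deploy (must start by hour 19). The tightest is hour 17, so the security scan must start by 17 − 2 = hour 15.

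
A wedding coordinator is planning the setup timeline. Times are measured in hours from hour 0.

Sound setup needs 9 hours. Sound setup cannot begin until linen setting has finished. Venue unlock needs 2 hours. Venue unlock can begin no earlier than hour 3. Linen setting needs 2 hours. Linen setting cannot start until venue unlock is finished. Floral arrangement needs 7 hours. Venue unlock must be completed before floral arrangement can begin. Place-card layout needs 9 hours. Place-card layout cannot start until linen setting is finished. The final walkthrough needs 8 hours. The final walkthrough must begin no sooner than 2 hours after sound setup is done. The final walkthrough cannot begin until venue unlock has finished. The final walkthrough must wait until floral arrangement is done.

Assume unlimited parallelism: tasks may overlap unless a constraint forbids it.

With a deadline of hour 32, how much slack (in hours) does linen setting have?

6

Venue unlock waits on its own release at hour 3, so it starts at hour 3 and finishes at 3 + 2 = hour 5.
Linen setting cannot begin until venue unlock (finishes hour 5). It runs from hour 5 to 5 + 2 = hour 7.

Working backward from the deadline:
The final walkthrough must finish by hour 32; it takes 8 hours, so it must start by 32 − 8 = hour 24.
Since the final walkthrough (must start by hour 24, minus 2-hour gap → hour 22) depends on it, sound setup must finish by hour 22. Backing off its 9-hour duration gives a latest start of hour 13.
Place-card layout has no dependents, so it just needs to finish by hour 32. Starting by 32 − 9 = hour 23 achieves that.
Linen setting feeds sound setup (must start by hour 13); place-card layout (must start by hour 23). Taking the minimum, linen setting must finish by hour 13 and start by 13 − 2 = hour 11.
So linen setting can start as early as hour 5 and as late as hour 11, giving 11 − 5 = 6 hours of slack.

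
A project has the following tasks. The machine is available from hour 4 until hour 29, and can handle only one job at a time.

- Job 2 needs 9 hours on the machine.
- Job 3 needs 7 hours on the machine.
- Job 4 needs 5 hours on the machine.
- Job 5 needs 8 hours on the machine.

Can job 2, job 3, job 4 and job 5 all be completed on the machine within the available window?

The machine window is 29 − 4 = 25 hours.
Running back to back, the jobs need 9 + 7 + 5 + 8 = 29 hours on the machine.
Since 29 > 25, they cannot all fit.

No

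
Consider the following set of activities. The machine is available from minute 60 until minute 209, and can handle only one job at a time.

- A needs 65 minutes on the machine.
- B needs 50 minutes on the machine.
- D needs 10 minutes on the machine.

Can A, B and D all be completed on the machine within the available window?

Yes

The machine window is 209 − 60 = 149 minutes.
Running back to back, the jobs need 65 + 50 + 10 = 125 minutes on the machine.
Since 125 ≤ 149, they fit within the window.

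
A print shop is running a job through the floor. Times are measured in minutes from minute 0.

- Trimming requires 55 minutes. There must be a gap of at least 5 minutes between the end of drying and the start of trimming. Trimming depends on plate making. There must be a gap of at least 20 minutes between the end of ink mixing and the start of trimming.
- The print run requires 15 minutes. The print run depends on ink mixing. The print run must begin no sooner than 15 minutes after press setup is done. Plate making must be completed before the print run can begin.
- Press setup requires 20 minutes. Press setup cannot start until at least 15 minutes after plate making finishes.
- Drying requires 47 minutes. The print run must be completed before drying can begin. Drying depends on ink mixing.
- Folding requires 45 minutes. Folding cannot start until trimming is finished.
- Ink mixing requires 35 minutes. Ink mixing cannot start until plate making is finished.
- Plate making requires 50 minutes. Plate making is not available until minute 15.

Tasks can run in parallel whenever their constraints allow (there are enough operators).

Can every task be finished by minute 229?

After its own release at minute 15, plate making can start at minute 15 and finishes at minute 65.
Press setup waits on plate making (finishes minute 65, plus 15-minute gap → minute 80), so it starts at minute 80 and finishes at 80 + 20 = minute 100.
Ink mixing cannot begin until plate making (finishes minute 65). It runs from minute 65 to 65 + 35 = minute 100.
The print run needs all of ink mixing (finishes minute 100); press setup (finishes minute 100, plus 15-minute gap → minute 115); plate making (finishes minute 65). That puts its earliest start at minute 115; it finishes at 115 + 15 = minute 130.
Drying cannot start until the print run (finishes minute 130); ink mixing (finishes minute 100). The controlling bound is minute 130, so drying finishes at 130 + 47 = minute 177.
Trimming needs all of drying (finishes minute 177, plus 5-minute gap → minute 182); plate making (finishes minute 65); ink mixing (finishes minute 100, plus 20-minute gap → minute 120). That puts its earliest start at minute 182; it finishes at 182 + 55 = minute 237.
Folding waits on trimming (finishes minute 237), so it starts at minute 237 and finishes at 237 + 45 = minute 282.
The earliest everything can be done is minute 282, which is after the deadline of 229, so it is not possible.

No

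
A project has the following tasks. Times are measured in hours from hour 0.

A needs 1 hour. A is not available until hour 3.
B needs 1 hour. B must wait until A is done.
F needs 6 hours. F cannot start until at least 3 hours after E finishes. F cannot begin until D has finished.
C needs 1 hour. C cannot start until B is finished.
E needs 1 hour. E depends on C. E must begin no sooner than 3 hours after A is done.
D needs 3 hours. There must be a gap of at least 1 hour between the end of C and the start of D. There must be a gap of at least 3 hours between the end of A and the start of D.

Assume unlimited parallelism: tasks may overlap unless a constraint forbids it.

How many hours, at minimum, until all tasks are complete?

17

A waits on its own release at hour 3, so it starts at hour 3 and finishes at 3 + 1 = hour 4.
After A (finishes hour 4), B can start at hour 4 and finishes at hour 5.
After B (finishes hour 5), C can start at hour 5 and finishes at hour 6.
For E: C (finishes hour 6); A (finishes hour 4, plus 3-hour gap → hour 7). Taking the maximum gives a start of hour 7, and it finishes at 7 + 1 = hour 8.
D needs all of C (finishes hour 6, plus 1-hour gap → hour 7); A (finishes hour 4, plus 3-hour gap → hour 7). That puts its earliest start at hour 7; it finishes at 7 + 3 = hour 10.
F has to wait for E (finishes hour 8, plus 3-hour gap → hour 11); D (finishes hour 10). The latest of these is hour 11, so F runs hour 11 to 11 + 6 = hour 17.
All tasks are finished once the last one completes. Finish times: A at 4, B at 5, C at 6, D at 10, E at 8, F at 17. The latest is hour 17.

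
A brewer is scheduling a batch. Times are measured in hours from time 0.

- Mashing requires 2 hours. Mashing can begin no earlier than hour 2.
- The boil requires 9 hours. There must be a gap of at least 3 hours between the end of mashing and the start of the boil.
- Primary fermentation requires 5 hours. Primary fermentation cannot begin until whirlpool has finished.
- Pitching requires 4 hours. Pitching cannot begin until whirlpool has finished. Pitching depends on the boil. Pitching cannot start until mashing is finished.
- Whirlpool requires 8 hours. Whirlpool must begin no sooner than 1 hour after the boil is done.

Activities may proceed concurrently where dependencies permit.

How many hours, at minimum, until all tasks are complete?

30

After its own release at hour 2, mashing can start at hour 2 and finishes at hour 4.
The boil cannot begin until mashing (finishes hour 4, plus 3-hour gap → hour 7). It runs from hour 7 to 7 + 9 = hour 16.
Whirlpool waits on the boil (finishes hour 16, plus 1-hour gap → hour 17), so it starts at hour 17 and finishes at 17 + 8 = hour 25.
After whirlpool (finishes hour 25), primary fermentation can start at hour 25 and finishes at hour 30.
Pitching needs all of whirlpool (finishes hour 25); the boil (finishes hour 16); mashing (finishes hour 4). That puts its earliest start at hour 25; it finishes at 25 + 4 = hour 29.
All tasks are finished once the last one completes. Finish times: Mashing at 4, The boil at 16, Whirlpool at 25, Pitching at 29, Primary fermentation at 30. The latest is hour 30.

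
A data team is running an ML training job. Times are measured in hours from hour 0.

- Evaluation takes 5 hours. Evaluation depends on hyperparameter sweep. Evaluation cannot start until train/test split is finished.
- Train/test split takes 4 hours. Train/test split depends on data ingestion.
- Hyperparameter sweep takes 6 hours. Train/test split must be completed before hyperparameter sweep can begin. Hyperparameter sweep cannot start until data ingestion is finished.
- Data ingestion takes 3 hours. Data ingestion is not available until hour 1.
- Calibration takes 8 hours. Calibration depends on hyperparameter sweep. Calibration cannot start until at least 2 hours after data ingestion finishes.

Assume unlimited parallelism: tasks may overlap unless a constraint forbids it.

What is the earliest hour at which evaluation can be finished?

After its own release at hour 1, data ingestion can start at hour 1 and finishes at hour 4.
Train/test split cannot begin until data ingestion (finishes hour 4). It runs from hour 4 to 4 + 4 = hour 8.
Hyperparameter sweep cannot start until train/test split (finishes hour 8); data ingestion (finishes hour 4). The controlling bound is hour 8, so hyperparameter sweep finishes at 8 + 6 = hour 14.
Evaluation cannot start until hyperparameter sweep (finishes hour 14); train/test split (finishes hour 8). The controlling bound is hour 14, so evaluation finishes at 14 + 5 = hour 19.

19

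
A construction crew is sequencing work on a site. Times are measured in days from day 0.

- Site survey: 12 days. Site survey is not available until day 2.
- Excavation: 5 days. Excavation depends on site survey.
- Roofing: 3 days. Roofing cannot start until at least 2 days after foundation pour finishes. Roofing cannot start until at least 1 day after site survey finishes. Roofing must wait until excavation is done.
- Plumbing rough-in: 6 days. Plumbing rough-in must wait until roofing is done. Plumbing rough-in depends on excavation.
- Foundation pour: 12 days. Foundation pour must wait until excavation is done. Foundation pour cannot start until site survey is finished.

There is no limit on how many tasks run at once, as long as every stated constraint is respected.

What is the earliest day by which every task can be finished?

42

After its own release at day 2, site survey can start at day 2 and finishes at day 14.
Excavation waits on site survey (finishes day 14), so it starts at day 14 and finishes at 14 + 5 = day 19.
For foundation pour: excavation (finishes day 19); site survey (finishes day 14). Taking the maximum gives a start of day 19, and it finishes at 19 + 12 = day 31.
For roofing: foundation pour (finishes day 31, plus 2-day gap → day 33); site survey (finishes day 14, plus 1-day gap → day 15); excavation (finishes day 19). Taking the maximum gives a start of day 33, and it finishes at 33 + 3 = day 36.
Plumbing rough-in cannot start until roofing (finishes day 36); excavation (finishes day 19). The controlling bound is day 36, so plumbing rough-in finishes at 36 + 6 = day 42.
All tasks are finished once the last one completes. Finish times: Site survey at 14, Excavation at 19, Foundation pour at 31, Roofing at 36, Plumbing rough-in at 42. The latest is day 42.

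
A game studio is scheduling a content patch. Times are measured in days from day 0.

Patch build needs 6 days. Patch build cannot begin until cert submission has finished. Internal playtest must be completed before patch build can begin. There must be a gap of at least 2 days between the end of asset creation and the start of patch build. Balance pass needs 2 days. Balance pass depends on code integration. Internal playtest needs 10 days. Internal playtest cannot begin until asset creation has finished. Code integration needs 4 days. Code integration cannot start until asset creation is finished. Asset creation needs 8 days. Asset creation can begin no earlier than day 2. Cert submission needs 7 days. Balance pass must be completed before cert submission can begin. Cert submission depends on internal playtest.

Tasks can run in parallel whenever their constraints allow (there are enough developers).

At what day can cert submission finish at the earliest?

27

After its own release at day 2, asset creation can start at day 2 and finishes at day 10.
Internal playtest waits on asset creation (finishes day 10), so it starts at day 10 and finishes at 10 + 10 = day 20.
After asset creation (finishes day 10), code integration can start at day 10 and finishes at day 14.
Balance pass cannot begin until code integration (finishes day 14). It runs from day 14 to 14 + 2 = day 16.
Cert submission cannot start until balance pass (finishes day 16); internal playtest (finishes day 20). The controlling bound is day 20, so cert submission finishes at 20 + 7 = day 27.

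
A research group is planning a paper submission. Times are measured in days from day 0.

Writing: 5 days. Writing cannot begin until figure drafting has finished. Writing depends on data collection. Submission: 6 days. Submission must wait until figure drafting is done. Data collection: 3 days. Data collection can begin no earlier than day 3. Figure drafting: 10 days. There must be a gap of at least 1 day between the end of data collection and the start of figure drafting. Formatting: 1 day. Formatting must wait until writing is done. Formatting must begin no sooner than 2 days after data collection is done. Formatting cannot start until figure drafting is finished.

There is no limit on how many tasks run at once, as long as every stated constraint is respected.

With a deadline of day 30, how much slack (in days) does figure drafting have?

7

Data collection cannot begin until its own release at day 3. It runs from day 3 to 3 + 3 = day 6.
Figure drafting waits on data collection (finishes day 6, plus 1-day gap → day 7), so it starts at day 7 and finishes at 7 + 10 = day 17.

Working backward from the deadline:
Formatting must finish by day 30; it takes 1 day, so it must start by 30 − 1 = day 29.
Writing must finish before formatting (must start by day 29). With a 5-day duration, writing must start by 29 − 5 = day 24.
Nothing follows submission; the deadline of day 30 is its only limit. It must start by 30 − 6 = day 24.
For figure drafting: writing (must start by day 24); formatting (must start by day 29); submission (must start by day 24). The most restrictive is day 24; with a 10-day duration, figure drafting must start by day 14.
So figure drafting can start as early as day 7 and as late as day 14, giving 14 − 7 = 7 days of slack.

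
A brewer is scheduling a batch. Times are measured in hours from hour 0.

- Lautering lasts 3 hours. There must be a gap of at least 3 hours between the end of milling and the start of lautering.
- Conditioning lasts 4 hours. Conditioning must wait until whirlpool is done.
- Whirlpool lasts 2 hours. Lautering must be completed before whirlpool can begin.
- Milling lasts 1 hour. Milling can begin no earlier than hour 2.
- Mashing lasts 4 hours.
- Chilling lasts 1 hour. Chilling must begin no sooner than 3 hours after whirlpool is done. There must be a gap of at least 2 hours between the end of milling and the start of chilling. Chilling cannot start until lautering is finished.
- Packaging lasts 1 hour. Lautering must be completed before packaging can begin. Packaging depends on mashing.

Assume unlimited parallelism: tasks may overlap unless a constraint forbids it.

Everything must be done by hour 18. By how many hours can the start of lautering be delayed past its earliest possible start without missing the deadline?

3

After its own release at hour 2, milling can start at hour 2 and finishes at hour 3.
Lautering cannot begin until milling (finishes hour 3, plus 3-hour gap → hour 6). It runs from hour 6 to 6 + 3 = hour 9.

Working backward from the deadline:
To finish by hour 18, chilling (duration 1) must start no later than hour 17.
To finish by hour 18, conditioning (duration 4) must start no later than hour 14.
Whirlpool must finish in time for chilling (must start by hour 17, minus 3-hour gap → hour 14); conditioning (must start by hour 14). The tightest is hour 14, so whirlpool must start by 14 − 2 = hour 12.
Packaging has no dependents, so it just needs to finish by hour 18. Starting by 18 − 1 = hour 17 achieves that.
Lautering must finish in time for whirlpool (must start by hour 12); chilling (must start by hour 17); packaging (must start by hour 17). The tightest is hour 12, so lautering must start by 12 − 3 = hour 9.
So lautering can start as early as hour 6 and as late as hour 9, giving 9 − 6 = 3 hours of slack.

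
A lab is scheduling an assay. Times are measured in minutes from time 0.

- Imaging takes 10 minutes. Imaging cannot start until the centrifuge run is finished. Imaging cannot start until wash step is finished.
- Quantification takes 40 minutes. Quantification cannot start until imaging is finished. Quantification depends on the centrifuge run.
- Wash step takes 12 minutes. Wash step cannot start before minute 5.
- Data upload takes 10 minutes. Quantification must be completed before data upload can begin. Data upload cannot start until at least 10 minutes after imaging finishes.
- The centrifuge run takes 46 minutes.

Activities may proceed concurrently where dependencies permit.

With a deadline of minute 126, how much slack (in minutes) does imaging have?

20

Wash step waits on its own release at minute 5, so it starts at minute 5 and finishes at 5 + 12 = minute 17.
The centrifuge run can start immediately at minute 0; it finishes at minute 46.
Imaging needs all of the centrifuge run (finishes minute 46); wash step (finishes minute 17). That puts its earliest start at minute 46; it finishes at 46 + 10 = minute 56.

Working backward from the deadline:
Data upload must finish by minute 126; it takes 10 minutes, so it must start by 126 − 10 = minute 116.
Quantification feeds into data upload (must start by minute 116); so quantification must finish by minute 116 and therefore start by minute 76.
For imaging: quantification (must start by minute 76); data upload (must start by minute 116, minus 10-minute gap → minute 106). The most restrictive is minute 76; with a 10-minute duration, imaging must start by minute 66.
So imaging can start as early as minute 46 and as late as minute 66, giving 66 − 46 = 20 minutes of slack.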